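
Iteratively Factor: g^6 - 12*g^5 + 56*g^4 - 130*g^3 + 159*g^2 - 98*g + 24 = (g - 2)*(g^5 - 10*g^4 + 36*g^3 - 58*g^2 + 43*g - 12) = (g - 3)*(g - 2)*(g^4 - 7*g^3 + 15*g^2 - 13*g + 4) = (g - 3)*(g - 2)*(g - 1)*(g^3 - 6*g^2 + 9*g - 4) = (g - 3)*(g - 2)*(g - 1)^2*(g^2 - 5*g + 4) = (g - 3)*(g - 2)*(g - 1)^3*(g - 4)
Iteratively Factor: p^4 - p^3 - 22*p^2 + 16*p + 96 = (p + 2)*(p^3 - 3*p^2 - 16*p + 48) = (p - 3)*(p + 2)*(p^2 - 16) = (p - 4)*(p - 3)*(p + 2)*(p + 4)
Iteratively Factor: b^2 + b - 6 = (b + 3)*(b - 2)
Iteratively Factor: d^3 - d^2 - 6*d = (d)*(d^2 - d - 6) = d*(d + 2)*(d - 3)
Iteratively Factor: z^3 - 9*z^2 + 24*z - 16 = (z - 4)*(z^2 - 5*z + 4) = (z - 4)*(z - 1)*(z - 4)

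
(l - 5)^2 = l^2 - 10*l + 25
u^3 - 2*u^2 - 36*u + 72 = (u - 6)*(u - 2)*(u + 6)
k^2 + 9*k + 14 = (k + 2)*(k + 7)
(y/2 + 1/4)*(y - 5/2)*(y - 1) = y^3/2 - 3*y^2/2 + 3*y/8 + 5/8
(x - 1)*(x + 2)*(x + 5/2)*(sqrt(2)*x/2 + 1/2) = sqrt(2)*x^4/2 + x^3/2 + 7*sqrt(2)*x^3/4 + sqrt(2)*x^2/4 + 7*x^2/4 - 5*sqrt(2)*x/2 + x/4 - 5/2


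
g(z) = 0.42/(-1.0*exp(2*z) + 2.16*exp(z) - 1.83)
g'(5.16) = 0.00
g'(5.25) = 0.00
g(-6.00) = -0.23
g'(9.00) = 0.00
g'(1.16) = 0.22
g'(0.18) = 0.26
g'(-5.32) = -0.00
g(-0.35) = -0.52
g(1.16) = -0.08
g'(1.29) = 0.15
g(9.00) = 0.00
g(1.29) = -0.06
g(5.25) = -0.00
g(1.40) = -0.04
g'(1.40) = 0.11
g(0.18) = -0.62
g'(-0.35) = -0.34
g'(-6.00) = 0.00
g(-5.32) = -0.23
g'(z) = 0.42*(2.0*exp(2*z) - 2.16*exp(z))/(-1.0*exp(2*z) + 2.16*exp(z) - 1.83)^2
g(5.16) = -0.00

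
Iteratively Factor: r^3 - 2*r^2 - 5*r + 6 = (r - 3)*(r^2 + r - 2) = (r - 3)*(r - 1)*(r + 2)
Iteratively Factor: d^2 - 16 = (d + 4)*(d - 4)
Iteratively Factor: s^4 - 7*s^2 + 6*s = (s - 2)*(s^3 + 2*s^2 - 3*s) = s*(s - 2)*(s^2 + 2*s - 3) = s*(s - 2)*(s + 3)*(s - 1)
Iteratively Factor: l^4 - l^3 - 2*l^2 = (l)*(l^3 - l^2 - 2*l) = l^2*(l^2 - l - 2) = l^2*(l + 1)*(l - 2)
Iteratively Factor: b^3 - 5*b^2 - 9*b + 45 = (b - 5)*(b^2 - 9) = (b - 5)*(b - 3)*(b + 3)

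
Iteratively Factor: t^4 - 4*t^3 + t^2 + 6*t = (t - 3)*(t^3 - t^2 - 2*t) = (t - 3)*(t + 1)*(t^2 - 2*t) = (t - 3)*(t - 2)*(t + 1)*(t)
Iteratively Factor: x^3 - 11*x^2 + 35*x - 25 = (x - 5)*(x^2 - 6*x + 5) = (x - 5)*(x - 1)*(x - 5)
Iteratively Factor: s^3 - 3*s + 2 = (s - 1)*(s^2 + s - 2) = (s - 1)^2*(s + 2)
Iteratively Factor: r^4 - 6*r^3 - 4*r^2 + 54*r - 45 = (r - 5)*(r^3 - r^2 - 9*r + 9) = (r - 5)*(r - 1)*(r^2 - 9) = (r - 5)*(r - 1)*(r + 3)*(r - 3)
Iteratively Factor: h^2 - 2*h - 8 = (h - 4)*(h + 2)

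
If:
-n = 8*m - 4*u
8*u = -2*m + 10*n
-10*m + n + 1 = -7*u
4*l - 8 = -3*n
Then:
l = 353/163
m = -16/163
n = -36/163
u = -41/163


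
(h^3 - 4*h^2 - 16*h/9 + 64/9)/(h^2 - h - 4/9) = (3*h^2 - 8*h - 16)/(3*h + 1)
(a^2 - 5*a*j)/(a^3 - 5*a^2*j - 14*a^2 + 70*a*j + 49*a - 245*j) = a/(a^2 - 14*a + 49)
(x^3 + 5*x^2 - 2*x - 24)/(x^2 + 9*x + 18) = (x^2 + 2*x - 8)/(x + 6)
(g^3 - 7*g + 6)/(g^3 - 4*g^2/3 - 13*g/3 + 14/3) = 3*(g^2 + g - 6)/(3*g^2 - g - 14)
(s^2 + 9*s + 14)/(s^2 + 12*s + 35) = (s + 2)/(s + 5)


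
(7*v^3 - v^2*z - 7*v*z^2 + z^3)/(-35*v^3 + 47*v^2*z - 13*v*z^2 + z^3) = (v + z)/(-5*v + z)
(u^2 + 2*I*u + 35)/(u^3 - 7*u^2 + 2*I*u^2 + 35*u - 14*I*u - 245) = 1/(u - 7)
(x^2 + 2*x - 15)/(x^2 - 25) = (x - 3)/(x - 5)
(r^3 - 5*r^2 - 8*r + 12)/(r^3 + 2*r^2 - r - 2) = (r - 6)/(r + 1)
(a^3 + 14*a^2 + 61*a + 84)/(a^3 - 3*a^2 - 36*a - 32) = (a^2 + 10*a + 21)/(a^2 - 7*a - 8)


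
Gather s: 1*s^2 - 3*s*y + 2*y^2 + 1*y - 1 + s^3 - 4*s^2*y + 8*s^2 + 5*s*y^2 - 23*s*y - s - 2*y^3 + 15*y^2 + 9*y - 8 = s^3 + s^2*(9 - 4*y) + s*(5*y^2 - 26*y - 1) - 2*y^3 + 17*y^2 + 10*y - 9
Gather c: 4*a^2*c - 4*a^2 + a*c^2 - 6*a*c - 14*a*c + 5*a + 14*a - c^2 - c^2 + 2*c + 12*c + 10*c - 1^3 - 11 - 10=-4*a^2 + 19*a + c^2*(a - 2) + c*(4*a^2 - 20*a + 24) - 22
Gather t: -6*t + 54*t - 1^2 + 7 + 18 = 48*t + 24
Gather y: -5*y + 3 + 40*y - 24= 35*y - 21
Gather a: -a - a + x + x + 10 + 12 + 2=-2*a + 2*x + 24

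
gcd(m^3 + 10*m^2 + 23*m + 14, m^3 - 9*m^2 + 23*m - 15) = 1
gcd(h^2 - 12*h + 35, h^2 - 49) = h - 7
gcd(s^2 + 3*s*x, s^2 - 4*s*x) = s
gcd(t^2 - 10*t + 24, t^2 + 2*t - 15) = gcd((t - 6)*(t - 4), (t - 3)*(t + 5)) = 1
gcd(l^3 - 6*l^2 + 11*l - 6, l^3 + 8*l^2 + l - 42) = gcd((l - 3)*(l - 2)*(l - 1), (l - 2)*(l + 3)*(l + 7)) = l - 2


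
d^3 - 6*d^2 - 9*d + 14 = (d - 7)*(d - 1)*(d + 2)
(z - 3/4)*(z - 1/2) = z^2 - 5*z/4 + 3/8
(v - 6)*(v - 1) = v^2 - 7*v + 6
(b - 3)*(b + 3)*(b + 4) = b^3 + 4*b^2 - 9*b - 36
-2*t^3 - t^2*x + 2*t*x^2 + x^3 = (-t + x)*(t + x)*(2*t + x)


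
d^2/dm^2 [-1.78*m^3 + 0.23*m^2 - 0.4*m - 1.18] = 0.46 - 10.68*m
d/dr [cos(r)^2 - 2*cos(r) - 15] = 2*(1 - cos(r))*sin(r)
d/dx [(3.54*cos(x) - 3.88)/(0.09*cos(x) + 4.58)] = -16.5624*sin(x)/(0.09*cos(x) + 4.58)^2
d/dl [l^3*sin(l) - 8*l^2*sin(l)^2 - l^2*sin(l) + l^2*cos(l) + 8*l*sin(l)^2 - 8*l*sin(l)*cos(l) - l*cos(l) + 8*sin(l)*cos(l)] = l^3*cos(l) + 2*l^2*sin(l) - 8*l^2*sin(2*l) - l^2*cos(l) - l*sin(l) + 8*l*sin(2*l) + 2*l*cos(l) - 8*l - cos(l) + 4*sqrt(2)*cos(2*l + pi/4) + 4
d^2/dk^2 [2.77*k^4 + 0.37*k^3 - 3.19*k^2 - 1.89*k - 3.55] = 33.24*k^2 + 2.22*k - 6.38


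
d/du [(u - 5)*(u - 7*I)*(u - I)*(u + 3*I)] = 4*u^3 + u^2*(-15 - 15*I) + u*(34 + 50*I) - 85 - 21*I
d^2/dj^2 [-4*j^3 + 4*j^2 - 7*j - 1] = 8 - 24*j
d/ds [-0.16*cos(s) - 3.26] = 0.16*sin(s)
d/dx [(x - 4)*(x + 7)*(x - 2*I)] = 3*x^2 + x*(6 - 4*I) - 28 - 6*I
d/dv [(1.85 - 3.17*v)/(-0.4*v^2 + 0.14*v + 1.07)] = (-1.268*v^2 + 1.48*v - 3.6509)/(0.16*v^4 - 0.112*v^3 - 0.8364*v^2 + 0.2996*v + 1.1449)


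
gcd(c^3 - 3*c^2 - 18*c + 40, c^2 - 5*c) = c - 5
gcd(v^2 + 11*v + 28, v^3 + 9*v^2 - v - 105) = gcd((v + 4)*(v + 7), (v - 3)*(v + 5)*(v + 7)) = v + 7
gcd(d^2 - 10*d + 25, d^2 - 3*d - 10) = d - 5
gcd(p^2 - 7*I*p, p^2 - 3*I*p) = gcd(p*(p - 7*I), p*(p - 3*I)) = p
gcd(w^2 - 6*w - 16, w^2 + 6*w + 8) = w + 2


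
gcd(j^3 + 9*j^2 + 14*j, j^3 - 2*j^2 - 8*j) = j^2 + 2*j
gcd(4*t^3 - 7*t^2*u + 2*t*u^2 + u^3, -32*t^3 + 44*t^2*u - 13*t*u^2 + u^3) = t - u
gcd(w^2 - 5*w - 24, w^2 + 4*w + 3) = w + 3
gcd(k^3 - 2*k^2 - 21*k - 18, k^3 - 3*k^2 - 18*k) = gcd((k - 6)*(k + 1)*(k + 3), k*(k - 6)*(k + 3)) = k^2 - 3*k - 18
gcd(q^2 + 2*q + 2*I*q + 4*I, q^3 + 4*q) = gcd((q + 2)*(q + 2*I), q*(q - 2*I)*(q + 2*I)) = q + 2*I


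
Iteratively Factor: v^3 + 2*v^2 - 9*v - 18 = (v - 3)*(v^2 + 5*v + 6) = (v - 3)*(v + 2)*(v + 3)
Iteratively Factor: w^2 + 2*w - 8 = (w + 4)*(w - 2)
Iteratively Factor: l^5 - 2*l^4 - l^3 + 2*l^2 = (l + 1)*(l^4 - 3*l^3 + 2*l^2) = l*(l + 1)*(l^3 - 3*l^2 + 2*l) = l*(l - 1)*(l + 1)*(l^2 - 2*l) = l^2*(l - 1)*(l + 1)*(l - 2)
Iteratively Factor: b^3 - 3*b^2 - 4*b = (b + 1)*(b^2 - 4*b) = b*(b + 1)*(b - 4)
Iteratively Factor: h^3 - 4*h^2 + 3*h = (h - 1)*(h^2 - 3*h) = (h - 3)*(h - 1)*(h)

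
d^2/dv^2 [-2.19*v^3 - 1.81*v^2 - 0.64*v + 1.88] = -13.14*v - 3.62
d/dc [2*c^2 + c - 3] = 4*c + 1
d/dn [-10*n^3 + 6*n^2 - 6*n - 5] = -30*n^2 + 12*n - 6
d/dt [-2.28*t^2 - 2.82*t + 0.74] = -4.56*t - 2.82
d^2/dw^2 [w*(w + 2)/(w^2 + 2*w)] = 0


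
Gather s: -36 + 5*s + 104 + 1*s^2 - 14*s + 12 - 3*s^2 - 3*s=-2*s^2 - 12*s + 80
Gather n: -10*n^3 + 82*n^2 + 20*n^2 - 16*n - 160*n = -10*n^3 + 102*n^2 - 176*n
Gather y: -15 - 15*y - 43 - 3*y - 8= -18*y - 66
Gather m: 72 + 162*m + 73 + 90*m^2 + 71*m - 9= 90*m^2 + 233*m + 136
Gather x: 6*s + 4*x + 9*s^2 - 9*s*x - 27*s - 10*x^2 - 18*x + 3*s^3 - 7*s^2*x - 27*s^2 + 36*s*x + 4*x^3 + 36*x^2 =3*s^3 - 18*s^2 - 21*s + 4*x^3 + 26*x^2 + x*(-7*s^2 + 27*s - 14)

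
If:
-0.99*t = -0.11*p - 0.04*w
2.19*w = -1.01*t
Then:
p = -19.8784878487849*w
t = -2.16831683168317*w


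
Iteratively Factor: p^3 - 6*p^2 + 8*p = (p - 2)*(p^2 - 4*p) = (p - 4)*(p - 2)*(p)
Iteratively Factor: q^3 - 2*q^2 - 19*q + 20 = (q - 1)*(q^2 - q - 20) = (q - 1)*(q + 4)*(q - 5)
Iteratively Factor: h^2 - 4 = (h - 2)*(h + 2)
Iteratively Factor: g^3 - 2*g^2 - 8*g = (g + 2)*(g^2 - 4*g) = g*(g + 2)*(g - 4)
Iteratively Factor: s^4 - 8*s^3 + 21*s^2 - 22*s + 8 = (s - 1)*(s^3 - 7*s^2 + 14*s - 8) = (s - 2)*(s - 1)*(s^2 - 5*s + 4) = (s - 2)*(s - 1)^2*(s - 4)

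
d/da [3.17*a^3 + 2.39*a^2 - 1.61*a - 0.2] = 9.51*a^2 + 4.78*a - 1.61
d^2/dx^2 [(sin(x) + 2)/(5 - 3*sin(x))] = 11*(3*sin(x)^2 + 5*sin(x) - 6)/(3*sin(x) - 5)^3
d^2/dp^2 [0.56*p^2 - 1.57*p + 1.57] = 1.12000000000000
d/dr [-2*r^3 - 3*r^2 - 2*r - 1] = -6*r^2 - 6*r - 2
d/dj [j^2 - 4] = 2*j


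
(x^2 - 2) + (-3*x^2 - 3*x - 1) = -2*x^2 - 3*x - 3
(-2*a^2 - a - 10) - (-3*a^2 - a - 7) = a^2 - 3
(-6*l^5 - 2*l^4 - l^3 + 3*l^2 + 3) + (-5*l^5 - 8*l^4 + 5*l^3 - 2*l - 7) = -11*l^5 - 10*l^4 + 4*l^3 + 3*l^2 - 2*l - 4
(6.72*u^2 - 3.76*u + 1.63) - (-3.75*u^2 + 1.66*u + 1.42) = 10.47*u^2 - 5.42*u + 0.21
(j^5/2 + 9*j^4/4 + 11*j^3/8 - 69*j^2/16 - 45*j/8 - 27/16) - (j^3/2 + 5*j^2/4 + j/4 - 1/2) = j^5/2 + 9*j^4/4 + 7*j^3/8 - 89*j^2/16 - 47*j/8 - 19/16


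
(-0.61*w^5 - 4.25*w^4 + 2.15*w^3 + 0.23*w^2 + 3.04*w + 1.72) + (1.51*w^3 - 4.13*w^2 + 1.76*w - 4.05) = -0.61*w^5 - 4.25*w^4 + 3.66*w^3 - 3.9*w^2 + 4.8*w - 2.33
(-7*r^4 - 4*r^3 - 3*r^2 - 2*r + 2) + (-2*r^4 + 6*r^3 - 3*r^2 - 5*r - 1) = -9*r^4 + 2*r^3 - 6*r^2 - 7*r + 1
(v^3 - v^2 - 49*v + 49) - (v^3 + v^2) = -2*v^2 - 49*v + 49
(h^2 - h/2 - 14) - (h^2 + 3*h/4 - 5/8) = -5*h/4 - 107/8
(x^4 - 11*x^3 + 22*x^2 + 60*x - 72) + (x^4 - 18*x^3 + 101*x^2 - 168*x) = 2*x^4 - 29*x^3 + 123*x^2 - 108*x - 72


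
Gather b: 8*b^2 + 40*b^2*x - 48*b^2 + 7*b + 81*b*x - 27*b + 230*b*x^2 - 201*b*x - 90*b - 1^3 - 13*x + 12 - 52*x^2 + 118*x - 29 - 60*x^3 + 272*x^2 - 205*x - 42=b^2*(40*x - 40) + b*(230*x^2 - 120*x - 110) - 60*x^3 + 220*x^2 - 100*x - 60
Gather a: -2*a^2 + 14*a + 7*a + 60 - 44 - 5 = -2*a^2 + 21*a + 11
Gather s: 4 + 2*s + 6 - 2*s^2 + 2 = -2*s^2 + 2*s + 12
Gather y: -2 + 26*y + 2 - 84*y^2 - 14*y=-84*y^2 + 12*y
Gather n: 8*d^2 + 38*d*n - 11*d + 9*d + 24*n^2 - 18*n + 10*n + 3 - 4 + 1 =8*d^2 - 2*d + 24*n^2 + n*(38*d - 8)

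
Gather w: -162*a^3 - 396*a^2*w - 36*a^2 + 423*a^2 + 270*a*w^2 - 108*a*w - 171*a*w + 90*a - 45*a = -162*a^3 + 387*a^2 + 270*a*w^2 + 45*a + w*(-396*a^2 - 279*a)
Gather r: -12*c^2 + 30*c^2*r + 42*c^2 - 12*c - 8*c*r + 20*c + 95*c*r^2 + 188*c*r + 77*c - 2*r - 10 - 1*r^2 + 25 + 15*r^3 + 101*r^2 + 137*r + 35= 30*c^2 + 85*c + 15*r^3 + r^2*(95*c + 100) + r*(30*c^2 + 180*c + 135) + 50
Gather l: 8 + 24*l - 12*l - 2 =12*l + 6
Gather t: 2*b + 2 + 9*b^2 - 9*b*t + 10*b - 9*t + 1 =9*b^2 + 12*b + t*(-9*b - 9) + 3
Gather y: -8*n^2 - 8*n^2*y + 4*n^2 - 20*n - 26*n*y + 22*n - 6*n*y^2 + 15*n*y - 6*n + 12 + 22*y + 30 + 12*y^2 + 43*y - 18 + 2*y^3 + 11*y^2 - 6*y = -4*n^2 - 4*n + 2*y^3 + y^2*(23 - 6*n) + y*(-8*n^2 - 11*n + 59) + 24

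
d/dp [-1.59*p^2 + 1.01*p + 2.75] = 1.01 - 3.18*p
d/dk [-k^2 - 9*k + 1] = -2*k - 9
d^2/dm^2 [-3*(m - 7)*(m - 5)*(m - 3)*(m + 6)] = -36*m^2 + 162*m + 114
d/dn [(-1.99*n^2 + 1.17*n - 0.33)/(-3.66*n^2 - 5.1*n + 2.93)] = (14.4312*n^2 - 14.077*n + 1.7451)/(13.3956*n^4 + 37.332*n^3 + 4.5624*n^2 - 29.886*n + 8.5849)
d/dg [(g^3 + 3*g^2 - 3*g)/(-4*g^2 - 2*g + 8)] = (-g^4 - g^3 + 3*g^2/2 + 12*g - 6)/(4*g^4 + 4*g^3 - 15*g^2 - 8*g + 16)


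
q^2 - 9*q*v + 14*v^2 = (q - 7*v)*(q - 2*v)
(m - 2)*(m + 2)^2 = m^3 + 2*m^2 - 4*m - 8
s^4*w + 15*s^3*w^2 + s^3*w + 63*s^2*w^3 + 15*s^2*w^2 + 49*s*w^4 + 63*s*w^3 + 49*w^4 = (s + w)*(s + 7*w)^2*(s*w + w)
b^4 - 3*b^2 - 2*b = b*(b - 2)*(b + 1)^2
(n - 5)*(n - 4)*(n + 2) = n^3 - 7*n^2 + 2*n + 40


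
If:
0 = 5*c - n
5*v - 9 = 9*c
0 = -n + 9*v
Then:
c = -81/56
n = -405/56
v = -45/56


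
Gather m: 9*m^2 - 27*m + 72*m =9*m^2 + 45*m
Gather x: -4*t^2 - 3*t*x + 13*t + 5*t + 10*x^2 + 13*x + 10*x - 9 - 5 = -4*t^2 + 18*t + 10*x^2 + x*(23 - 3*t) - 14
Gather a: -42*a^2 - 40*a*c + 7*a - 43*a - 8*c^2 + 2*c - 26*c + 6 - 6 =-42*a^2 + a*(-40*c - 36) - 8*c^2 - 24*c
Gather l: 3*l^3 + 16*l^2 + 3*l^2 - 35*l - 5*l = 3*l^3 + 19*l^2 - 40*l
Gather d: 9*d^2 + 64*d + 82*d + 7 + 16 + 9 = 9*d^2 + 146*d + 32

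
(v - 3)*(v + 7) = v^2 + 4*v - 21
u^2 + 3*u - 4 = (u - 1)*(u + 4)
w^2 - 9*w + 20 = (w - 5)*(w - 4)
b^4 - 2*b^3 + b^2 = b^2*(b - 1)^2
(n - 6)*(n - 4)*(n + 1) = n^3 - 9*n^2 + 14*n + 24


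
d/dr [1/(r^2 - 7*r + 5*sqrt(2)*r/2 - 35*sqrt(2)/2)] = 2*(-4*r - 5*sqrt(2) + 14)/(2*r^2 - 14*r + 5*sqrt(2)*r - 35*sqrt(2))^2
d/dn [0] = 0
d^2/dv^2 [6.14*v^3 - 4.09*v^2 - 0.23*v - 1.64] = 36.84*v - 8.18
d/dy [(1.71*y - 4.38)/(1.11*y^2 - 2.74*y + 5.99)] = (-1.8981*y^2 + 9.7236*y - 1.7583)/(1.2321*y^4 - 6.0828*y^3 + 20.8054*y^2 - 32.8252*y + 35.8801)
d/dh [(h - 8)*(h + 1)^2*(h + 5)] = 4*h^3 - 3*h^2 - 90*h - 83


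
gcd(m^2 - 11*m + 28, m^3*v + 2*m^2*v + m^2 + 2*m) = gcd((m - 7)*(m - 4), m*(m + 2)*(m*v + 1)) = 1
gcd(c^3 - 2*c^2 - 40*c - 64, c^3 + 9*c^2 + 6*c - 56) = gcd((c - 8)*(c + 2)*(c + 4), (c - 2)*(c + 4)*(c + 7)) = c + 4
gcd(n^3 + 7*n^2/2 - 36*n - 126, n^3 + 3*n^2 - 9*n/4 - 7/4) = n + 7/2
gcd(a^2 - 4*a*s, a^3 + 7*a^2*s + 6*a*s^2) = a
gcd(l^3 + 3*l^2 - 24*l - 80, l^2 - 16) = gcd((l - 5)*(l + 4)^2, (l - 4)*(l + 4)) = l + 4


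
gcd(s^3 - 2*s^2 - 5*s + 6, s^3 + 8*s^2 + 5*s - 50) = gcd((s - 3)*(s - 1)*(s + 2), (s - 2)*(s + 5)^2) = 1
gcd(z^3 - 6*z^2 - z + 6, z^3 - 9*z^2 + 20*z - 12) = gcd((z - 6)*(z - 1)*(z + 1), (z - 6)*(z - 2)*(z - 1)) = z^2 - 7*z + 6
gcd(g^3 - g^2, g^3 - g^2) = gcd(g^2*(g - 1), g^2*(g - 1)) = g^3 - g^2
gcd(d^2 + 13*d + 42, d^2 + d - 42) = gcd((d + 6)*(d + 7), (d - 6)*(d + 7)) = d + 7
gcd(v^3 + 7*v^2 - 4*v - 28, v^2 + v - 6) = v - 2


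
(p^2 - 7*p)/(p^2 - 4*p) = (p - 7)/(p - 4)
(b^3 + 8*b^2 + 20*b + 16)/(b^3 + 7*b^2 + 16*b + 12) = (b + 4)/(b + 3)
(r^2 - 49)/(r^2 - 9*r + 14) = (r + 7)/(r - 2)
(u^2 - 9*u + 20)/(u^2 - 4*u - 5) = (u - 4)/(u + 1)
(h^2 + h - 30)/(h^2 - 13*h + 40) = (h + 6)/(h - 8)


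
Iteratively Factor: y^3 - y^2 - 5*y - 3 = (y - 3)*(y^2 + 2*y + 1) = (y - 3)*(y + 1)*(y + 1)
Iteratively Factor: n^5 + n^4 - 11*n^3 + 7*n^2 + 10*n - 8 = (n - 1)*(n^4 + 2*n^3 - 9*n^2 - 2*n + 8) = (n - 1)*(n + 1)*(n^3 + n^2 - 10*n + 8) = (n - 2)*(n - 1)*(n + 1)*(n^2 + 3*n - 4) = (n - 2)*(n - 1)*(n + 1)*(n + 4)*(n - 1)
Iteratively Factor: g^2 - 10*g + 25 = (g - 5)*(g - 5)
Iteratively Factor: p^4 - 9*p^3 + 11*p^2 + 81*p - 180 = (p - 3)*(p^3 - 6*p^2 - 7*p + 60) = (p - 3)*(p + 3)*(p^2 - 9*p + 20) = (p - 5)*(p - 3)*(p + 3)*(p - 4)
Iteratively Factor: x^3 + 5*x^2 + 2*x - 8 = (x + 4)*(x^2 + x - 2) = (x - 1)*(x + 4)*(x + 2)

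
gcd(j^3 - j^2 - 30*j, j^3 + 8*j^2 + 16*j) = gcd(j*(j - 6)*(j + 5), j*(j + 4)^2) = j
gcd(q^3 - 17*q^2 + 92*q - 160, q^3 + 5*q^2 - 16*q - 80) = q - 4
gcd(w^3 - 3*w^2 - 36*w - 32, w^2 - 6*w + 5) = 1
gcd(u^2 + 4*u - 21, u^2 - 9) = u - 3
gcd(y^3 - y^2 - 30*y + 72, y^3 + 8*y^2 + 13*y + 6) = y + 6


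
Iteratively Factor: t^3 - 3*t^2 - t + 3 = (t - 3)*(t^2 - 1) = (t - 3)*(t + 1)*(t - 1)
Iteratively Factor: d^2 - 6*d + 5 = (d - 5)*(d - 1)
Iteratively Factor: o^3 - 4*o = (o - 2)*(o^2 + 2*o) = (o - 2)*(o + 2)*(o)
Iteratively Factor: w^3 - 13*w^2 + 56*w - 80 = (w - 4)*(w^2 - 9*w + 20) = (w - 5)*(w - 4)*(w - 4)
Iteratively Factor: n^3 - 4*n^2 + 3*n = (n - 3)*(n^2 - n) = n*(n - 3)*(n - 1)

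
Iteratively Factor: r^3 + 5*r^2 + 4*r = (r)*(r^2 + 5*r + 4) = r*(r + 1)*(r + 4)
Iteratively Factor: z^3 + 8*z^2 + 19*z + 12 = (z + 1)*(z^2 + 7*z + 12) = (z + 1)*(z + 4)*(z + 3)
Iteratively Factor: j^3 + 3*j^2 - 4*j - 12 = (j + 3)*(j^2 - 4) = (j + 2)*(j + 3)*(j - 2)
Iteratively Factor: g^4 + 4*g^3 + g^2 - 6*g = (g - 1)*(g^3 + 5*g^2 + 6*g) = (g - 1)*(g + 3)*(g^2 + 2*g) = (g - 1)*(g + 2)*(g + 3)*(g)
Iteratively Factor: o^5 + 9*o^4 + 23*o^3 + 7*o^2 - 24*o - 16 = (o + 1)*(o^4 + 8*o^3 + 15*o^2 - 8*o - 16) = (o + 1)*(o + 4)*(o^3 + 4*o^2 - o - 4) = (o + 1)*(o + 4)^2*(o^2 - 1) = (o + 1)^2*(o + 4)^2*(o - 1)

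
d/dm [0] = 0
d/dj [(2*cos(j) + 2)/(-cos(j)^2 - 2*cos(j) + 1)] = 2*(sin(j)^2 - 2*cos(j) - 4)*sin(j)/(-sin(j)^2 + 2*cos(j))^2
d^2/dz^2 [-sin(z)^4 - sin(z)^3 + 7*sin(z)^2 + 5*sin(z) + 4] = 16*sin(z)^4 + 9*sin(z)^3 - 40*sin(z)^2 - 11*sin(z) + 14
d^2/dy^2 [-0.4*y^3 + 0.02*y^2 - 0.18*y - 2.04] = 0.04 - 2.4*y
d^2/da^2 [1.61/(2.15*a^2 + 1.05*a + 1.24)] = (-14.88445*a^2 - 7.26915*a + 1.61*(4.3*a + 1.05)*(8.6*a + 2.1) - 8.58452)/(2.15*a^2 + 1.05*a + 1.24)^3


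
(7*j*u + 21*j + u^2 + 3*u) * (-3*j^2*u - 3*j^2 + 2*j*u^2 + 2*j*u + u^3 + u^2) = -21*j^3*u^2 - 84*j^3*u - 63*j^3 + 11*j^2*u^3 + 44*j^2*u^2 + 33*j^2*u + 9*j*u^4 + 36*j*u^3 + 27*j*u^2 + u^5 + 4*u^4 + 3*u^3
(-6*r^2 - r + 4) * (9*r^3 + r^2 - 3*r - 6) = -54*r^5 - 15*r^4 + 53*r^3 + 43*r^2 - 6*r - 24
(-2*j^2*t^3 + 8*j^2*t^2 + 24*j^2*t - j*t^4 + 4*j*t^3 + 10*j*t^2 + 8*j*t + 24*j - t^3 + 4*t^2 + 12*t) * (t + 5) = -2*j^2*t^4 - 2*j^2*t^3 + 64*j^2*t^2 + 120*j^2*t - j*t^5 - j*t^4 + 30*j*t^3 + 58*j*t^2 + 64*j*t + 120*j - t^4 - t^3 + 32*t^2 + 60*t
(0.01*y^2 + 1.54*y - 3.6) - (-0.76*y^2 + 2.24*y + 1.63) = 0.77*y^2 - 0.7*y - 5.23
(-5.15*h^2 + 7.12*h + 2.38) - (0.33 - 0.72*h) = -5.15*h^2 + 7.84*h + 2.05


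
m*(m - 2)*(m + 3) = m^3 + m^2 - 6*m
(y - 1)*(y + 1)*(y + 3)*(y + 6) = y^4 + 9*y^3 + 17*y^2 - 9*y - 18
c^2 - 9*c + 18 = (c - 6)*(c - 3)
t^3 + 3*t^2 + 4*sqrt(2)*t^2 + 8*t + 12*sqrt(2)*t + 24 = (t + 3)*(t + 2*sqrt(2))^2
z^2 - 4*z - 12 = (z - 6)*(z + 2)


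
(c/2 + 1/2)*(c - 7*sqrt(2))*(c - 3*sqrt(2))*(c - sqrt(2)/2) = c^4/2 - 21*sqrt(2)*c^3/4 + c^3/2 - 21*sqrt(2)*c^2/4 + 26*c^2 - 21*sqrt(2)*c/2 + 26*c - 21*sqrt(2)/2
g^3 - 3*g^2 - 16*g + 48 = (g - 4)*(g - 3)*(g + 4)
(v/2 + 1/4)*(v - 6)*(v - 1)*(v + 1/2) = v^4/2 - 3*v^3 - 3*v^2/8 + 17*v/8 + 3/4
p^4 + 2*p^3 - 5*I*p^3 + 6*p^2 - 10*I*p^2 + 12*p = p*(p + 2)*(p - 6*I)*(p + I)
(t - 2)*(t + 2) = t^2 - 4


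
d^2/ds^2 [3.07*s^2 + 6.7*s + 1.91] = 6.14000000000000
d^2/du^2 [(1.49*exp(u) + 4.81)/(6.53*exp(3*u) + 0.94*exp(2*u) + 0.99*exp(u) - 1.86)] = (254.139764*exp(6*u) + 1873.362315*exp(5*u) + 287.559114*exp(4*u) + 313.06843*exp(3*u) + 554.850936*exp(2*u) + 41.097183*exp(u) + 14.011938)*exp(u)/(278.445077*exp(9*u) + 120.247338*exp(8*u) + 143.953197*exp(7*u) - 200.64473*exp(6*u) - 46.677861*exp(5*u) - 74.312658*exp(4*u) + 58.358367*exp(3*u) + 4.287114*exp(2*u) + 10.275012*exp(u) - 6.434856)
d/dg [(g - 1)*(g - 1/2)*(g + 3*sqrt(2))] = 3*g^2 - 3*g + 6*sqrt(2)*g - 9*sqrt(2)/2 + 1/2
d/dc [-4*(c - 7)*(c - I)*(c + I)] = -12*c^2 + 56*c - 4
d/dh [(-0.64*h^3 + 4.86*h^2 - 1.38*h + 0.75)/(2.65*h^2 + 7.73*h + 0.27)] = (-1.696*h^4 - 9.8944*h^3 + 40.7064*h^2 - 1.3506*h - 6.1701)/(7.0225*h^4 + 40.969*h^3 + 61.1839*h^2 + 4.1742*h + 0.0729)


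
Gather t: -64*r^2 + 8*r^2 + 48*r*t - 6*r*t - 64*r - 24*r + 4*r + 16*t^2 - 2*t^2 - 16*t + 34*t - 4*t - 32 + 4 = -56*r^2 - 84*r + 14*t^2 + t*(42*r + 14) - 28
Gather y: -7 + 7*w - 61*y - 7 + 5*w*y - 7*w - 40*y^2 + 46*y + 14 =-40*y^2 + y*(5*w - 15)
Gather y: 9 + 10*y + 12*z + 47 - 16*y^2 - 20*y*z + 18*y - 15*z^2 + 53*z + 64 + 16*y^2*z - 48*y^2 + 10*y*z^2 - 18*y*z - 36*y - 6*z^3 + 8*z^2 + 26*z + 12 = y^2*(16*z - 64) + y*(10*z^2 - 38*z - 8) - 6*z^3 - 7*z^2 + 91*z + 132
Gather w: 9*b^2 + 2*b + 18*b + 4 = 9*b^2 + 20*b + 4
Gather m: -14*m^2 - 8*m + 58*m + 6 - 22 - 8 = -14*m^2 + 50*m - 24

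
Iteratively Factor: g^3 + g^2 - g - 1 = (g + 1)*(g^2 - 1) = (g + 1)^2*(g - 1)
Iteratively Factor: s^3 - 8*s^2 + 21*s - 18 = (s - 2)*(s^2 - 6*s + 9) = (s - 3)*(s - 2)*(s - 3)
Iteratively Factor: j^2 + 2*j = (j)*(j + 2)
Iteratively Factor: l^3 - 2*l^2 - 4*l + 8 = (l - 2)*(l^2 - 4) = (l - 2)^2*(l + 2)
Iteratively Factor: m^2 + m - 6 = (m + 3)*(m - 2)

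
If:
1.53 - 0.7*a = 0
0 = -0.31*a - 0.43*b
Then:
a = 2.19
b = -1.58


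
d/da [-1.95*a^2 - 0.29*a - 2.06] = -3.9*a - 0.29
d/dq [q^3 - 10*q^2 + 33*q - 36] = 3*q^2 - 20*q + 33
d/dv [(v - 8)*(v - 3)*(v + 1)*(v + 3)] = 4*v^3 - 21*v^2 - 34*v + 63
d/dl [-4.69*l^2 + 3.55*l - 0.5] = 3.55 - 9.38*l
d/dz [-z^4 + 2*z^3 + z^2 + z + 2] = -4*z^3 + 6*z^2 + 2*z + 1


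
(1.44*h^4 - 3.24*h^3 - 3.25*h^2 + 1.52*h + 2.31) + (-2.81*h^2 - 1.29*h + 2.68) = 1.44*h^4 - 3.24*h^3 - 6.06*h^2 + 0.23*h + 4.99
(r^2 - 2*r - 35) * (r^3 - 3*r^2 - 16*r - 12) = r^5 - 5*r^4 - 45*r^3 + 125*r^2 + 584*r + 420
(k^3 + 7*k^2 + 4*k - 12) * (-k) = -k^4 - 7*k^3 - 4*k^2 + 12*k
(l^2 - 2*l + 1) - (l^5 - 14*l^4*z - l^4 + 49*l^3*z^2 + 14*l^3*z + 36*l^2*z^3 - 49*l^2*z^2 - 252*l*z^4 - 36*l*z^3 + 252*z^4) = -l^5 + 14*l^4*z + l^4 - 49*l^3*z^2 - 14*l^3*z - 36*l^2*z^3 + 49*l^2*z^2 + l^2 + 252*l*z^4 + 36*l*z^3 - 2*l - 252*z^4 + 1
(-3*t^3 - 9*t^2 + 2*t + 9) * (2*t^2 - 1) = -6*t^5 - 18*t^4 + 7*t^3 + 27*t^2 - 2*t - 9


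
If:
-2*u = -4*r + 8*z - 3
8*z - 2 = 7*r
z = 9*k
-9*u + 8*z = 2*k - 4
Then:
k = 61/2924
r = -52/731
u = 887/1462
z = 549/2924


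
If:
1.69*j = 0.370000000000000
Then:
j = 0.22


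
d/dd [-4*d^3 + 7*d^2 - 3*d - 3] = -12*d^2 + 14*d - 3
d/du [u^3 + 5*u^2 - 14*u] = 3*u^2 + 10*u - 14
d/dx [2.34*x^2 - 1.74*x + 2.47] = 4.68*x - 1.74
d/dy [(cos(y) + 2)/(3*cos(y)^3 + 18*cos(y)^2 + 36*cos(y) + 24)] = 2*sin(y)/(3*(cos(y) + 2)^3)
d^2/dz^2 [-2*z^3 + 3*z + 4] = -12*z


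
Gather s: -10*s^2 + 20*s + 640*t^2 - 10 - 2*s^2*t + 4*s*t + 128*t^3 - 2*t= s^2*(-2*t - 10) + s*(4*t + 20) + 128*t^3 + 640*t^2 - 2*t - 10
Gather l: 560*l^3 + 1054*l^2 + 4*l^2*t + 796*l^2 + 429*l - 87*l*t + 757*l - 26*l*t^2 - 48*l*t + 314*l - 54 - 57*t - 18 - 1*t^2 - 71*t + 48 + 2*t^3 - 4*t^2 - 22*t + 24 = 560*l^3 + l^2*(4*t + 1850) + l*(-26*t^2 - 135*t + 1500) + 2*t^3 - 5*t^2 - 150*t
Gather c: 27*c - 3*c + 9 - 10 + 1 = 24*c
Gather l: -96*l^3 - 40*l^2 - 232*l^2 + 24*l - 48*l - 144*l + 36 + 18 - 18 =-96*l^3 - 272*l^2 - 168*l + 36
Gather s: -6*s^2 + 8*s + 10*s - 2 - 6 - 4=-6*s^2 + 18*s - 12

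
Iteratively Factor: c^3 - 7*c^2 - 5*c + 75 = (c + 3)*(c^2 - 10*c + 25) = (c - 5)*(c + 3)*(c - 5)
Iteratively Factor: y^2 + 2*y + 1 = (y + 1)*(y + 1)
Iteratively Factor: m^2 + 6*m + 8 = (m + 2)*(m + 4)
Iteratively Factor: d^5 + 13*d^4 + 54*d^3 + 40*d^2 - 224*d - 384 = (d - 2)*(d^4 + 15*d^3 + 84*d^2 + 208*d + 192) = (d - 2)*(d + 4)*(d^3 + 11*d^2 + 40*d + 48) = (d - 2)*(d + 4)^2*(d^2 + 7*d + 12) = (d - 2)*(d + 3)*(d + 4)^2*(d + 4)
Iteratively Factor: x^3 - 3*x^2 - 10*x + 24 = (x - 4)*(x^2 + x - 6) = (x - 4)*(x + 3)*(x - 2)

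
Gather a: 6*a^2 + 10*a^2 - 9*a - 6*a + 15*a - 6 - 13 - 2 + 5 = 16*a^2 - 16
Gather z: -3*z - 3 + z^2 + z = z^2 - 2*z - 3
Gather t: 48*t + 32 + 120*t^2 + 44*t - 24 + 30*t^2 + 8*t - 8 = 150*t^2 + 100*t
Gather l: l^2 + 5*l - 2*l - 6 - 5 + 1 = l^2 + 3*l - 10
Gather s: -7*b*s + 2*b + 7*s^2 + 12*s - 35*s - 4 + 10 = 2*b + 7*s^2 + s*(-7*b - 23) + 6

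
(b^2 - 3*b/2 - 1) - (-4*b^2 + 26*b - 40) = 5*b^2 - 55*b/2 + 39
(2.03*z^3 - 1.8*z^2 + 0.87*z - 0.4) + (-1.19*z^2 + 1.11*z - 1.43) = 2.03*z^3 - 2.99*z^2 + 1.98*z - 1.83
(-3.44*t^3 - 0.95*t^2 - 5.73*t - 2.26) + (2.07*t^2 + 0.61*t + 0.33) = -3.44*t^3 + 1.12*t^2 - 5.12*t - 1.93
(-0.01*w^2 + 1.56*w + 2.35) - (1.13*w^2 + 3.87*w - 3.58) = -1.14*w^2 - 2.31*w + 5.93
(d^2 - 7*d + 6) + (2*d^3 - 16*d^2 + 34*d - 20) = 2*d^3 - 15*d^2 + 27*d - 14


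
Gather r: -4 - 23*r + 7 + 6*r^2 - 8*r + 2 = 6*r^2 - 31*r + 5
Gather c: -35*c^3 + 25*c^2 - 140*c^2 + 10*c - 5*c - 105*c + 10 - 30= -35*c^3 - 115*c^2 - 100*c - 20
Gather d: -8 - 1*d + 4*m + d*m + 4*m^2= d*(m - 1) + 4*m^2 + 4*m - 8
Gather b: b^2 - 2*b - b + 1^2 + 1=b^2 - 3*b + 2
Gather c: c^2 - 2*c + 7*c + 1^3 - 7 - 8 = c^2 + 5*c - 14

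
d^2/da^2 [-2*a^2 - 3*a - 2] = -4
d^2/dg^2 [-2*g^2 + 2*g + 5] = -4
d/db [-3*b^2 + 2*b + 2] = 2 - 6*b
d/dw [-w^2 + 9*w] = 9 - 2*w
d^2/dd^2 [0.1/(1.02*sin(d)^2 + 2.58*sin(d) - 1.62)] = (-0.41616*sin(d)^4 - 0.78948*sin(d)^3 - 0.70236*sin(d)^2 + 1.161*sin(d) + 1.66176)/(1.02*sin(d)^2 + 2.58*sin(d) - 1.62)^3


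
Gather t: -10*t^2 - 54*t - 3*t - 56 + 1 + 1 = -10*t^2 - 57*t - 54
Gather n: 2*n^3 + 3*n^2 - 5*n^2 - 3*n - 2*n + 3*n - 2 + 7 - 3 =2*n^3 - 2*n^2 - 2*n + 2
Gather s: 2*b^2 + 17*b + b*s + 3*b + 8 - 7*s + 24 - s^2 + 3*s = 2*b^2 + 20*b - s^2 + s*(b - 4) + 32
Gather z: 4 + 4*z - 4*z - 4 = 0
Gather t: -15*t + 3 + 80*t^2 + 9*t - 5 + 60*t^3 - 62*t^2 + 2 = 60*t^3 + 18*t^2 - 6*t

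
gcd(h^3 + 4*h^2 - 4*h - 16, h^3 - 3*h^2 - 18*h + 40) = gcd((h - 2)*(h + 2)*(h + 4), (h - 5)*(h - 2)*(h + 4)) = h^2 + 2*h - 8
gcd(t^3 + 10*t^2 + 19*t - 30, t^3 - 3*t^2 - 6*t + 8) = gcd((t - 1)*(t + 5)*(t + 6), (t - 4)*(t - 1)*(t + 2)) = t - 1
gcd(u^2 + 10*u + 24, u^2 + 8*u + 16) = u + 4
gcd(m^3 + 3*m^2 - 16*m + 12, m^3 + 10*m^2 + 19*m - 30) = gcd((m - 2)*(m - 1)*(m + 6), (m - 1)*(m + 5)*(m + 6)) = m^2 + 5*m - 6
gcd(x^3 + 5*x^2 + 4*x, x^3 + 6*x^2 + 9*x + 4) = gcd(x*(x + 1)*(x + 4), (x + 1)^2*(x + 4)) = x^2 + 5*x + 4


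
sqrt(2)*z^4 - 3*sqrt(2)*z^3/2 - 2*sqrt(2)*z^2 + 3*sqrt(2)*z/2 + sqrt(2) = (z - 2)*(z - 1)*(z + 1)*(sqrt(2)*z + sqrt(2)/2)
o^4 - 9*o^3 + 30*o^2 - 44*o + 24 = (o - 3)*(o - 2)^3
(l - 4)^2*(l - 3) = l^3 - 11*l^2 + 40*l - 48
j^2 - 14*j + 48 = (j - 8)*(j - 6)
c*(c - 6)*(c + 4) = c^3 - 2*c^2 - 24*c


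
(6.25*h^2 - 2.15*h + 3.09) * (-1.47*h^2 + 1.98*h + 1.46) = -9.1875*h^4 + 15.5355*h^3 + 0.3257*h^2 + 2.9792*h + 4.5114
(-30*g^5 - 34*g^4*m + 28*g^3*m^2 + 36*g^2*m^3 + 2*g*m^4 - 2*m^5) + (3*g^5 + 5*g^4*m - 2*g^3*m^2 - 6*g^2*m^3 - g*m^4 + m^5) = -27*g^5 - 29*g^4*m + 26*g^3*m^2 + 30*g^2*m^3 + g*m^4 - m^5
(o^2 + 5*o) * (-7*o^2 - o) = -7*o^4 - 36*o^3 - 5*o^2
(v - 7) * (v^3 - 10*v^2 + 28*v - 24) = v^4 - 17*v^3 + 98*v^2 - 220*v + 168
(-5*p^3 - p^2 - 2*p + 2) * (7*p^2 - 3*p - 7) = -35*p^5 + 8*p^4 + 24*p^3 + 27*p^2 + 8*p - 14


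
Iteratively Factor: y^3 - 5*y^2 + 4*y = (y)*(y^2 - 5*y + 4) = y*(y - 4)*(y - 1)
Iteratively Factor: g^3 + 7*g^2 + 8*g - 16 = (g + 4)*(g^2 + 3*g - 4) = (g + 4)^2*(g - 1)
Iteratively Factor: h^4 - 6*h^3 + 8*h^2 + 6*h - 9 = (h - 1)*(h^3 - 5*h^2 + 3*h + 9) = (h - 1)*(h + 1)*(h^2 - 6*h + 9) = (h - 3)*(h - 1)*(h + 1)*(h - 3)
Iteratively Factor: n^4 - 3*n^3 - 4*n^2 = (n)*(n^3 - 3*n^2 - 4*n) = n^2*(n^2 - 3*n - 4) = n^2*(n + 1)*(n - 4)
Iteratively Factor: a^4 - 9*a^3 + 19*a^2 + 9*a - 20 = (a - 4)*(a^3 - 5*a^2 - a + 5) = (a - 4)*(a + 1)*(a^2 - 6*a + 5) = (a - 5)*(a - 4)*(a + 1)*(a - 1)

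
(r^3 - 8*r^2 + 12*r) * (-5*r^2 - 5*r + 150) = -5*r^5 + 35*r^4 + 130*r^3 - 1260*r^2 + 1800*r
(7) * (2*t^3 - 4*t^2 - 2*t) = 14*t^3 - 28*t^2 - 14*t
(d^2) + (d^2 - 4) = 2*d^2 - 4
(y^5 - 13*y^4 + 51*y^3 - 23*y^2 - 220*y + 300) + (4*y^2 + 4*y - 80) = y^5 - 13*y^4 + 51*y^3 - 19*y^2 - 216*y + 220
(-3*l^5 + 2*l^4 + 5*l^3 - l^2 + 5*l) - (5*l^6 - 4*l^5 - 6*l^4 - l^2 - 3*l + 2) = -5*l^6 + l^5 + 8*l^4 + 5*l^3 + 8*l - 2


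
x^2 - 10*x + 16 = (x - 8)*(x - 2)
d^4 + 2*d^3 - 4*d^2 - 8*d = d*(d - 2)*(d + 2)^2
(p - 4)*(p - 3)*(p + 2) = p^3 - 5*p^2 - 2*p + 24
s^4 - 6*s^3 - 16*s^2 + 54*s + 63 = (s - 7)*(s - 3)*(s + 1)*(s + 3)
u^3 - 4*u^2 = u^2*(u - 4)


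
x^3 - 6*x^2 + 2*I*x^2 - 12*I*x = x*(x - 6)*(x + 2*I)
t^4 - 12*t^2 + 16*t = t*(t - 2)^2*(t + 4)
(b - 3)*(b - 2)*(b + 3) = b^3 - 2*b^2 - 9*b + 18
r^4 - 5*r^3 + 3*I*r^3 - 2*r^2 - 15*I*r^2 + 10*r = r*(r - 5)*(r + I)*(r + 2*I)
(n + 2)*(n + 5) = n^2 + 7*n + 10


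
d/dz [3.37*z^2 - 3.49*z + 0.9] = 6.74*z - 3.49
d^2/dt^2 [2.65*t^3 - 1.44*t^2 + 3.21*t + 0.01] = 15.9*t - 2.88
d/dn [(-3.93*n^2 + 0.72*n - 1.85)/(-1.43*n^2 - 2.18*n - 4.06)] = (9.597*n^2 + 26.6206*n - 6.9562)/(2.0449*n^4 + 6.2348*n^3 + 16.364*n^2 + 17.7016*n + 16.4836)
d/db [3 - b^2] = -2*b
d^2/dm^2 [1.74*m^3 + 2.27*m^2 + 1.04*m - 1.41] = 10.44*m + 4.54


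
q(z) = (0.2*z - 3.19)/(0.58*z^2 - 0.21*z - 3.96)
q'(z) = (0.21 - 1.16*z)*(0.2*z - 3.19)/(0.58*z^2 - 0.21*z - 3.96)^2 + 0.2/(0.58*z^2 - 0.21*z - 3.96) = (-0.116*z^2 + 3.7004*z - 1.4619)/(0.3364*z^4 - 0.2436*z^3 - 4.5495*z^2 + 1.6632*z + 15.6816)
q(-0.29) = 0.84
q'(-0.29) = -0.17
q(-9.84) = -0.10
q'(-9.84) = -0.02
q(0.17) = 0.79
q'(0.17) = -0.05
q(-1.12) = 1.14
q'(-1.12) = -0.64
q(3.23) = -1.80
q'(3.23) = 4.65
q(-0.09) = 0.81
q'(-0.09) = -0.12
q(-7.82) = -0.14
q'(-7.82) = -0.03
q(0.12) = 0.80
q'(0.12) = -0.06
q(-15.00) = -0.05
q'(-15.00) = -0.00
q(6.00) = -0.13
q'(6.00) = 0.07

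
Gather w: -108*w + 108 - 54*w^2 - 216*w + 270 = -54*w^2 - 324*w + 378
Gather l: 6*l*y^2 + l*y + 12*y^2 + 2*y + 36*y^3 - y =l*(6*y^2 + y) + 36*y^3 + 12*y^2 + y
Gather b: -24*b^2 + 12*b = -24*b^2 + 12*b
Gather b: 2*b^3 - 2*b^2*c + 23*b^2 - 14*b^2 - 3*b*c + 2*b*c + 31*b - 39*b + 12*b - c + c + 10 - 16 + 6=2*b^3 + b^2*(9 - 2*c) + b*(4 - c)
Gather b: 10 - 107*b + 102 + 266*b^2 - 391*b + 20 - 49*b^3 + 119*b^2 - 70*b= -49*b^3 + 385*b^2 - 568*b + 132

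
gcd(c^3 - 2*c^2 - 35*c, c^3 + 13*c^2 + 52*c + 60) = c + 5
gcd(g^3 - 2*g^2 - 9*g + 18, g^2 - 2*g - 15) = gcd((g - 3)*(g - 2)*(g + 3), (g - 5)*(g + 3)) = g + 3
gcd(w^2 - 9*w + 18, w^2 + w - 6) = 1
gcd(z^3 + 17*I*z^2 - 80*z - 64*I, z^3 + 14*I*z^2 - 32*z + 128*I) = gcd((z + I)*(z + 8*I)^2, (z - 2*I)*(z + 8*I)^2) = z^2 + 16*I*z - 64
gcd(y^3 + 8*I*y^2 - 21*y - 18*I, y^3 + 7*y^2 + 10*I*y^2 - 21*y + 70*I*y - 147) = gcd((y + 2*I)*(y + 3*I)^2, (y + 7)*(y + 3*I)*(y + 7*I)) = y + 3*I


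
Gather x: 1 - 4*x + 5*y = -4*x + 5*y + 1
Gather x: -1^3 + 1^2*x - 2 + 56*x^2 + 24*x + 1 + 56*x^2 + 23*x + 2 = 112*x^2 + 48*x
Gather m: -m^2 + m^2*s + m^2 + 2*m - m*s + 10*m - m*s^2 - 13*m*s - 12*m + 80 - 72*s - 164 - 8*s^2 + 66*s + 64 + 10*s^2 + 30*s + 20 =m^2*s + m*(-s^2 - 14*s) + 2*s^2 + 24*s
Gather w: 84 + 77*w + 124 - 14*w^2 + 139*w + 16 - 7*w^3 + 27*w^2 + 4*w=-7*w^3 + 13*w^2 + 220*w + 224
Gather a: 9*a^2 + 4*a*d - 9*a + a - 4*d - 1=9*a^2 + a*(4*d - 8) - 4*d - 1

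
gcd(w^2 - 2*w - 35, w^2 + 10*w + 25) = w + 5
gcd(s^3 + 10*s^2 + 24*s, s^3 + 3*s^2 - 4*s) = s^2 + 4*s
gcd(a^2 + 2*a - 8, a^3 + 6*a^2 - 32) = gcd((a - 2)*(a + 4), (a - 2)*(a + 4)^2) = a^2 + 2*a - 8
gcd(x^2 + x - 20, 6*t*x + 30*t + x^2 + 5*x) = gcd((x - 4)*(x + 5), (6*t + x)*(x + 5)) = x + 5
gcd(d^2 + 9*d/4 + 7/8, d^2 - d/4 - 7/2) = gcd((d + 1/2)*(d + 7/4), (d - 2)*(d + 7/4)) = d + 7/4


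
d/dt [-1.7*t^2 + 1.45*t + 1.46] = 1.45 - 3.4*t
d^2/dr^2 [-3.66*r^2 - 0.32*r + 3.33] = -7.32000000000000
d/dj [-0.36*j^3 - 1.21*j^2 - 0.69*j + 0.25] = -1.08*j^2 - 2.42*j - 0.69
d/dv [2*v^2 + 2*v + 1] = 4*v + 2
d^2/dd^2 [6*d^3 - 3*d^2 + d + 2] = 36*d - 6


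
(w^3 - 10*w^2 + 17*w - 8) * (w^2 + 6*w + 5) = w^5 - 4*w^4 - 38*w^3 + 44*w^2 + 37*w - 40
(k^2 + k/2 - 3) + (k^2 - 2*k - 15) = 2*k^2 - 3*k/2 - 18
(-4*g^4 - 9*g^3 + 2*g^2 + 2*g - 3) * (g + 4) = -4*g^5 - 25*g^4 - 34*g^3 + 10*g^2 + 5*g - 12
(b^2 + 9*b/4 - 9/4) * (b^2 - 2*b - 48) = b^4 + b^3/4 - 219*b^2/4 - 207*b/2 + 108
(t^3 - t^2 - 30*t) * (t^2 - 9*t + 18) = t^5 - 10*t^4 - 3*t^3 + 252*t^2 - 540*t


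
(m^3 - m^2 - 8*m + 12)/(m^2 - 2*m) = m + 1 - 6/m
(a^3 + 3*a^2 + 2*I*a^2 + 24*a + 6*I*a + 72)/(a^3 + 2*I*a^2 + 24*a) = (a + 3)/a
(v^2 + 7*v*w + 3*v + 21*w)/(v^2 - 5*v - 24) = (v + 7*w)/(v - 8)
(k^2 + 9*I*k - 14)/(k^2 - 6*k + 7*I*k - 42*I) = (k + 2*I)/(k - 6)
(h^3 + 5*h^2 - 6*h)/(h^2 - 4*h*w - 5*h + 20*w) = h*(h^2 + 5*h - 6)/(h^2 - 4*h*w - 5*h + 20*w)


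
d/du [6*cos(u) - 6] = -6*sin(u)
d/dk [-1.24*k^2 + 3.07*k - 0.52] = 3.07 - 2.48*k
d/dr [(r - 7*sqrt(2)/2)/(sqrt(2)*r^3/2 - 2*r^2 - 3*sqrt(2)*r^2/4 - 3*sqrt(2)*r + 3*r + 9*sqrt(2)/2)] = 2*(-4*sqrt(2)*r^3 + 3*sqrt(2)*r^2 + 50*r^2 - 56*sqrt(2)*r - 42*r - 84 + 60*sqrt(2))/(4*r^6 - 16*sqrt(2)*r^5 - 12*r^5 - 7*r^4 + 48*sqrt(2)*r^4 + 48*r^3 + 60*sqrt(2)*r^3 - 288*sqrt(2)*r^2 + 108*r^2 - 432*r + 216*sqrt(2)*r + 324)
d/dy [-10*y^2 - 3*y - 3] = -20*y - 3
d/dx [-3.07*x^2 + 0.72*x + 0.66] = 0.72 - 6.14*x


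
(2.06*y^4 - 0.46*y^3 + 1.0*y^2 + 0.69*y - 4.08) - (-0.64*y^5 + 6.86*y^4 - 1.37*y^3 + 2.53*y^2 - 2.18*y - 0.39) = 0.64*y^5 - 4.8*y^4 + 0.91*y^3 - 1.53*y^2 + 2.87*y - 3.69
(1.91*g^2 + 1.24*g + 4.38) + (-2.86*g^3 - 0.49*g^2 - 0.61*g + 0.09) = -2.86*g^3 + 1.42*g^2 + 0.63*g + 4.47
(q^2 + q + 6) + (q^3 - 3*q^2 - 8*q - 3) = q^3 - 2*q^2 - 7*q + 3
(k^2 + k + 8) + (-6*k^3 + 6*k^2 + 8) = -6*k^3 + 7*k^2 + k + 16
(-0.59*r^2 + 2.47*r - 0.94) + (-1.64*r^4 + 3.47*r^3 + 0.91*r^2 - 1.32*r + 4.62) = -1.64*r^4 + 3.47*r^3 + 0.32*r^2 + 1.15*r + 3.68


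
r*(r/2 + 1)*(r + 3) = r^3/2 + 5*r^2/2 + 3*r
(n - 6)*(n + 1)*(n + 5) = n^3 - 31*n - 30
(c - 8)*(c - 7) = c^2 - 15*c + 56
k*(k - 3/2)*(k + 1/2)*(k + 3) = k^4 + 2*k^3 - 15*k^2/4 - 9*k/4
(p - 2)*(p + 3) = p^2 + p - 6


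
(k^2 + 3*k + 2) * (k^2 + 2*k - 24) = k^4 + 5*k^3 - 16*k^2 - 68*k - 48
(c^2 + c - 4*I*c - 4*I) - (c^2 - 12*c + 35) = 13*c - 4*I*c - 35 - 4*I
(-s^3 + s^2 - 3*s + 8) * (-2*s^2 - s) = 2*s^5 - s^4 + 5*s^3 - 13*s^2 - 8*s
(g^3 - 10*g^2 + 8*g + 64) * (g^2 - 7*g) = g^5 - 17*g^4 + 78*g^3 + 8*g^2 - 448*g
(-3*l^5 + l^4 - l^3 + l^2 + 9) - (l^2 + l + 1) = -3*l^5 + l^4 - l^3 - l + 8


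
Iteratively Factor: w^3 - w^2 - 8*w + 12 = (w - 2)*(w^2 + w - 6) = (w - 2)*(w + 3)*(w - 2)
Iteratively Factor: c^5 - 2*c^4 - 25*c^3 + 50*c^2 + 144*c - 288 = (c + 3)*(c^4 - 5*c^3 - 10*c^2 + 80*c - 96) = (c + 3)*(c + 4)*(c^3 - 9*c^2 + 26*c - 24) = (c - 2)*(c + 3)*(c + 4)*(c^2 - 7*c + 12) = (c - 4)*(c - 2)*(c + 3)*(c + 4)*(c - 3)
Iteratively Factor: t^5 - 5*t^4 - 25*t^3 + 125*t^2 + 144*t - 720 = (t + 3)*(t^4 - 8*t^3 - t^2 + 128*t - 240) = (t + 3)*(t + 4)*(t^3 - 12*t^2 + 47*t - 60) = (t - 5)*(t + 3)*(t + 4)*(t^2 - 7*t + 12) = (t - 5)*(t - 4)*(t + 3)*(t + 4)*(t - 3)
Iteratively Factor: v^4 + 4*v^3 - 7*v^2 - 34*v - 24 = (v + 4)*(v^3 - 7*v - 6) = (v + 2)*(v + 4)*(v^2 - 2*v - 3) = (v + 1)*(v + 2)*(v + 4)*(v - 3)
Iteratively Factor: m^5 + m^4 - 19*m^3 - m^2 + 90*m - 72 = (m - 2)*(m^4 + 3*m^3 - 13*m^2 - 27*m + 36) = (m - 2)*(m - 1)*(m^3 + 4*m^2 - 9*m - 36) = (m - 2)*(m - 1)*(m + 4)*(m^2 - 9) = (m - 2)*(m - 1)*(m + 3)*(m + 4)*(m - 3)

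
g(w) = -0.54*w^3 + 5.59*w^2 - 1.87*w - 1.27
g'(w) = -1.62*w^2 + 11.18*w - 1.87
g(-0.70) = 2.96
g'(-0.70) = -10.49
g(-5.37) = 253.59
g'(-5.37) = -108.62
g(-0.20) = -0.67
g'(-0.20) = -4.17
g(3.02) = 29.19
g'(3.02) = 17.12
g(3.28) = 33.68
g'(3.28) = 17.37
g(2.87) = 26.64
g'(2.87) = 16.87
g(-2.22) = 36.34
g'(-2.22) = -34.67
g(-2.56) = 49.21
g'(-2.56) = -41.11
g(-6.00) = 327.83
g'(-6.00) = -127.27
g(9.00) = 41.03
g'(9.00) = -32.47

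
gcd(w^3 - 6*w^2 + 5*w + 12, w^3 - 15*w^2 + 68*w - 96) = w^2 - 7*w + 12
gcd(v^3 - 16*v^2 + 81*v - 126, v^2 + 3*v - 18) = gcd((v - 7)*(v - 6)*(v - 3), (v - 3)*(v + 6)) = v - 3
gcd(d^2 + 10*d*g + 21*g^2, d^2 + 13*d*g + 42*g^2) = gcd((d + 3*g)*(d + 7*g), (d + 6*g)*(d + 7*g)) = d + 7*g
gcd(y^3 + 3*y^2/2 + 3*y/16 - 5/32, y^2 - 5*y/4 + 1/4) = y - 1/4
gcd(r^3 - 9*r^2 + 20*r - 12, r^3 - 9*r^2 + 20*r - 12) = r^3 - 9*r^2 + 20*r - 12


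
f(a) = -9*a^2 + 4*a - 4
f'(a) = 4 - 18*a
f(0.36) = -3.73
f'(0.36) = -2.48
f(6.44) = -351.50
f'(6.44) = -111.92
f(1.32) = -14.40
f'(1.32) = -19.76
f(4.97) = -206.43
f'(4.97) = -85.46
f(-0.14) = -4.74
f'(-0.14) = 6.52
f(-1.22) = -22.28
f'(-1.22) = 25.96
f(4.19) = -145.24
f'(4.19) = -71.42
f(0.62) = -4.98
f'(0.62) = -7.16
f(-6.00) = -352.00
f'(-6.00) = 112.00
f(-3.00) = -97.00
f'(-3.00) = 58.00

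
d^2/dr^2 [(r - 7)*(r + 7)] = 2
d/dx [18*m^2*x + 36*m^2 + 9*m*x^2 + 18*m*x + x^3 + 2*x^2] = 18*m^2 + 18*m*x + 18*m + 3*x^2 + 4*x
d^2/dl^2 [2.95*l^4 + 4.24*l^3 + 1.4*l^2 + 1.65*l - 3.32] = 35.4*l^2 + 25.44*l + 2.8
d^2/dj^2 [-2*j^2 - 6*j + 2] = -4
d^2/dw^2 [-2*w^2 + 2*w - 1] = -4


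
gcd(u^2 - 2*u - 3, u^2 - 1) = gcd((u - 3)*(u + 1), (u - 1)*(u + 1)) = u + 1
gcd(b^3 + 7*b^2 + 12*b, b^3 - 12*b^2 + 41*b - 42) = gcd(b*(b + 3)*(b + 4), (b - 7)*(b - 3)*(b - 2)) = 1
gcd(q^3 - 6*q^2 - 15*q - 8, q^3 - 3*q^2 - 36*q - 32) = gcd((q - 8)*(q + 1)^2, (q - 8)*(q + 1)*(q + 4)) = q^2 - 7*q - 8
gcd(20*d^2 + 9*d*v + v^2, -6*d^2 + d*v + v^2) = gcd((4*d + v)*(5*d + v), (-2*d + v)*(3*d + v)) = 1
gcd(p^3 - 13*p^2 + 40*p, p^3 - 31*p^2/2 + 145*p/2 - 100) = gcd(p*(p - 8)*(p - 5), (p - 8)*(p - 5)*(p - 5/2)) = p^2 - 13*p + 40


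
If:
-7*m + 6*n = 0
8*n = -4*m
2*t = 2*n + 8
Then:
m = 0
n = 0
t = 4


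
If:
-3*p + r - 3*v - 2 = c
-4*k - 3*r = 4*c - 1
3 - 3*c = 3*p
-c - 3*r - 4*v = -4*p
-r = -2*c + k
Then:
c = 45/179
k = -271/179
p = 134/179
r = 361/179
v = -148/179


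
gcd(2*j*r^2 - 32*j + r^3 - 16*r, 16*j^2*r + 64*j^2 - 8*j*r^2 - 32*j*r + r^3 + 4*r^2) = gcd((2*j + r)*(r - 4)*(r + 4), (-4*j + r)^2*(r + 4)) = r + 4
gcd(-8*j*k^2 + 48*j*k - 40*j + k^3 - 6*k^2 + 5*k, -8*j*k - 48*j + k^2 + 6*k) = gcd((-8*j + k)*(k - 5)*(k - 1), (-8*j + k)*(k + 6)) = 8*j - k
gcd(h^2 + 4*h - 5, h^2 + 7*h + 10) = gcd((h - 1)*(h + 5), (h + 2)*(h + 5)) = h + 5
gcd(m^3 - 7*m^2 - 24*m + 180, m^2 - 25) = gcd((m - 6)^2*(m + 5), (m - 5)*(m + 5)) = m + 5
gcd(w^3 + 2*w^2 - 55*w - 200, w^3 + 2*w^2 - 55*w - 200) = w^3 + 2*w^2 - 55*w - 200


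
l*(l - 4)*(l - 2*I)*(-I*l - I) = -I*l^4 - 2*l^3 + 3*I*l^3 + 6*l^2 + 4*I*l^2 + 8*l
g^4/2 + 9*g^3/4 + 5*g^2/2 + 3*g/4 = g*(g/2 + 1/2)*(g + 1/2)*(g + 3)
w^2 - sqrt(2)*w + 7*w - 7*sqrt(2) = (w + 7)*(w - sqrt(2))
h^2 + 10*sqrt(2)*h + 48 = (h + 4*sqrt(2))*(h + 6*sqrt(2))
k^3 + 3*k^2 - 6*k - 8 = (k - 2)*(k + 1)*(k + 4)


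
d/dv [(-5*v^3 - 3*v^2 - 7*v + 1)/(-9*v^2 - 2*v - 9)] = (45*v^4 + 20*v^3 + 78*v^2 + 72*v + 65)/(81*v^4 + 36*v^3 + 166*v^2 + 36*v + 81)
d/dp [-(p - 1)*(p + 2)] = -2*p - 1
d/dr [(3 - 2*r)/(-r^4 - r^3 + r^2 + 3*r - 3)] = (-6*r^4 + 8*r^3 + 11*r^2 - 6*r - 3)/(r^8 + 2*r^7 - r^6 - 8*r^5 + r^4 + 12*r^3 + 3*r^2 - 18*r + 9)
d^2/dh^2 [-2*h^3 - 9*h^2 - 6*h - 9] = -12*h - 18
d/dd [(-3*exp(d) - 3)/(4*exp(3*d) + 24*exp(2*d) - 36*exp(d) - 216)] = 3*(3*(exp(d) + 1)*(exp(2*d) + 4*exp(d) - 3) - exp(3*d) - 6*exp(2*d) + 9*exp(d) + 54)*exp(d)/(4*(exp(3*d) + 6*exp(2*d) - 9*exp(d) - 54)^2)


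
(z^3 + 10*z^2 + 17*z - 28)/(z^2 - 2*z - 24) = (z^2 + 6*z - 7)/(z - 6)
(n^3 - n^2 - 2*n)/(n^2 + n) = n - 2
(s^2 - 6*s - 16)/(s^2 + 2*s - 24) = (s^2 - 6*s - 16)/(s^2 + 2*s - 24)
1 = 1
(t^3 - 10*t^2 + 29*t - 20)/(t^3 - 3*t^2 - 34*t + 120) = (t - 1)/(t + 6)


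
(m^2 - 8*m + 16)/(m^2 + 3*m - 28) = (m - 4)/(m + 7)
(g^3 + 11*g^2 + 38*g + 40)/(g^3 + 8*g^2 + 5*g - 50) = (g^2 + 6*g + 8)/(g^2 + 3*g - 10)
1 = 1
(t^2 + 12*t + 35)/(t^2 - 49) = (t + 5)/(t - 7)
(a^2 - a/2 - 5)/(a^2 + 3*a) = (a^2 - a/2 - 5)/(a*(a + 3))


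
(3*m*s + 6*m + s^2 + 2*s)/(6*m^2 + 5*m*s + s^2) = (s + 2)/(2*m + s)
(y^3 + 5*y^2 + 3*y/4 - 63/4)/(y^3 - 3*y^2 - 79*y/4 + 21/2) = (2*y^2 + 3*y - 9)/(2*y^2 - 13*y + 6)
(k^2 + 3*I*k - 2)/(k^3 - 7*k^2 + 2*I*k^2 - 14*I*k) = (k + I)/(k*(k - 7))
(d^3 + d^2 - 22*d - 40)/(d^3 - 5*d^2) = 1 + 6/d + 8/d^2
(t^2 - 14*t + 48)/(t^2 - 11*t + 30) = (t - 8)/(t - 5)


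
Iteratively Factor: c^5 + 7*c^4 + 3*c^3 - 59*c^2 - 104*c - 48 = (c - 3)*(c^4 + 10*c^3 + 33*c^2 + 40*c + 16) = (c - 3)*(c + 4)*(c^3 + 6*c^2 + 9*c + 4) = (c - 3)*(c + 4)^2*(c^2 + 2*c + 1) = (c - 3)*(c + 1)*(c + 4)^2*(c + 1)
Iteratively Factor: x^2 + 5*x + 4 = (x + 1)*(x + 4)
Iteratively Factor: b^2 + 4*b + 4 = (b + 2)*(b + 2)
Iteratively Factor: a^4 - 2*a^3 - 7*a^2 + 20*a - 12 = (a - 1)*(a^3 - a^2 - 8*a + 12) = (a - 1)*(a + 3)*(a^2 - 4*a + 4) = (a - 2)*(a - 1)*(a + 3)*(a - 2)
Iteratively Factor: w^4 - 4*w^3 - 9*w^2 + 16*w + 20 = (w - 5)*(w^3 + w^2 - 4*w - 4) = (w - 5)*(w + 2)*(w^2 - w - 2) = (w - 5)*(w + 1)*(w + 2)*(w - 2)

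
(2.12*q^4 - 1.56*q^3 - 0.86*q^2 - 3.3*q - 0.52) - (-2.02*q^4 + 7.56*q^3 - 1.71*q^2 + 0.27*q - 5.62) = 4.14*q^4 - 9.12*q^3 + 0.85*q^2 - 3.57*q + 5.1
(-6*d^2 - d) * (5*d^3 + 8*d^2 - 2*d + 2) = -30*d^5 - 53*d^4 + 4*d^3 - 10*d^2 - 2*d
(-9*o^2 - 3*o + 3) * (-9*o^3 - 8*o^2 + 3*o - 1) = 81*o^5 + 99*o^4 - 30*o^3 - 24*o^2 + 12*o - 3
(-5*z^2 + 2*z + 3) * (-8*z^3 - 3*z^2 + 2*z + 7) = 40*z^5 - z^4 - 40*z^3 - 40*z^2 + 20*z + 21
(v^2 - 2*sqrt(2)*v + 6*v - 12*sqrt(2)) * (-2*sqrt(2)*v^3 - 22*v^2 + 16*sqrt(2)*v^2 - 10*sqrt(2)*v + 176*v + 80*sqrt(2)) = -2*sqrt(2)*v^5 - 14*v^4 + 4*sqrt(2)*v^4 + 28*v^3 + 130*sqrt(2)*v^3 - 68*sqrt(2)*v^2 + 712*v^2 - 1632*sqrt(2)*v - 80*v - 1920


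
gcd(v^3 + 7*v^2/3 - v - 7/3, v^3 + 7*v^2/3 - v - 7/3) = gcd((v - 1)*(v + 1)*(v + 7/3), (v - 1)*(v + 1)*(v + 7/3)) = v^3 + 7*v^2/3 - v - 7/3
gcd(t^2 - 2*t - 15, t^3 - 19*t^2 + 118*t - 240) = t - 5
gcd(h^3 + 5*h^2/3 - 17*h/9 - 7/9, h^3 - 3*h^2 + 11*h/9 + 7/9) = h^2 - 2*h/3 - 1/3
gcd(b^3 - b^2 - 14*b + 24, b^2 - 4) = b - 2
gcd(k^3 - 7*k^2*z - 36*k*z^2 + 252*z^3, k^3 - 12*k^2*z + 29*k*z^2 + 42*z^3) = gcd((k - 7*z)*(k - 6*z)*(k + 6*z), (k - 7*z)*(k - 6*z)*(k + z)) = k^2 - 13*k*z + 42*z^2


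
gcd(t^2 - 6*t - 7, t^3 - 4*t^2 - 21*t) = t - 7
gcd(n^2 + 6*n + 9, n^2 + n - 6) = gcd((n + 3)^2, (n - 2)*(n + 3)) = n + 3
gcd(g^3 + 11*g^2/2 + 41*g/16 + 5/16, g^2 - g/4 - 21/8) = 1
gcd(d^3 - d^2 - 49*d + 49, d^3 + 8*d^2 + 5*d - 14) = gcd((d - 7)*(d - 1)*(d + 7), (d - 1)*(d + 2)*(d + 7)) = d^2 + 6*d - 7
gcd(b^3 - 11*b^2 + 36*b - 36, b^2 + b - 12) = b - 3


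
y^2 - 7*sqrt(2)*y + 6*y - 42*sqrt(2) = (y + 6)*(y - 7*sqrt(2))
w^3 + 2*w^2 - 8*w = w*(w - 2)*(w + 4)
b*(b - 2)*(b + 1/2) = b^3 - 3*b^2/2 - b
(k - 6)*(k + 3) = k^2 - 3*k - 18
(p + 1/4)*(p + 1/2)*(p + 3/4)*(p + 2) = p^4 + 7*p^3/2 + 59*p^2/16 + 47*p/32 + 3/16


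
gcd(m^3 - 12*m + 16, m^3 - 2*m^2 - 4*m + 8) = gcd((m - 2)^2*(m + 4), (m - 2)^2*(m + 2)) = m^2 - 4*m + 4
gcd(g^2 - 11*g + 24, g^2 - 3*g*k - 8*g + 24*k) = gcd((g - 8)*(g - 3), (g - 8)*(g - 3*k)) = g - 8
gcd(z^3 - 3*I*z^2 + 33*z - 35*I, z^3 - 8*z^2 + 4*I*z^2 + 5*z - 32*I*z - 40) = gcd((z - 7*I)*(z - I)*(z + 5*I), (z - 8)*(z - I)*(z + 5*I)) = z^2 + 4*I*z + 5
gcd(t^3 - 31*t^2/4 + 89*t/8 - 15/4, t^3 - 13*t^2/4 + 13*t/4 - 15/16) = t^2 - 7*t/4 + 5/8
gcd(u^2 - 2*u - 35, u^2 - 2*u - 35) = u^2 - 2*u - 35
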